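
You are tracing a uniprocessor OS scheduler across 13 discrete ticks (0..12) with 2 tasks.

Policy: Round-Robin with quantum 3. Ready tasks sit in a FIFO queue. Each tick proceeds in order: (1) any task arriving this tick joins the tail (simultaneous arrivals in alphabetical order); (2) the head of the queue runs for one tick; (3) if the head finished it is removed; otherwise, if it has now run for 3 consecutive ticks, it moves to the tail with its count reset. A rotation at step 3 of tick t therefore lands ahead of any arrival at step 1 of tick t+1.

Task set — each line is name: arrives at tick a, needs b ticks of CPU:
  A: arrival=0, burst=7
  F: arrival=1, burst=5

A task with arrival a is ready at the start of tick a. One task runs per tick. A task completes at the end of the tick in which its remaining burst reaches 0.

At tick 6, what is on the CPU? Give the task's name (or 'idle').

t=0: queue=[A] q_used=0 → run A
t=1: queue=[A,F] q_used=1 → run A
t=2: queue=[A,F] q_used=2 → run A
t=3: queue=[F,A] q_used=0 → run F
t=4: queue=[F,A] q_used=1 → run F
t=5: queue=[F,A] q_used=2 → run F
t=6: queue=[A,F] q_used=0 → run A
t=7: queue=[A,F] q_used=1 → run A
t=8: queue=[A,F] q_used=2 → run A
t=9: queue=[F,A] q_used=0 → run F
t=10: queue=[F,A] q_used=1 → run F
t=11: queue=[A] q_used=0 → run A
t=12: (idle)

running at tick 6 = A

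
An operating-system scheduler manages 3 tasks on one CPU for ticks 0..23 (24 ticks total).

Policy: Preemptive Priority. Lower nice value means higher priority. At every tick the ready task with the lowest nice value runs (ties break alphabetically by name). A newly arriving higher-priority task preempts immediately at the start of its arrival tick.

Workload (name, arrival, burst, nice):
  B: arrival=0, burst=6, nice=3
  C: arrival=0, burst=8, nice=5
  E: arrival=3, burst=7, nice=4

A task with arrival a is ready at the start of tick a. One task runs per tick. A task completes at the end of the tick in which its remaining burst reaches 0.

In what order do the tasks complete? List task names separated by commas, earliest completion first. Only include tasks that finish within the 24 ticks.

t=0: ready={B,C} → run B
t=1: ready={B,C} → run B
t=2: ready={B,C} → run B
t=3: ready={B,C,E} → run B
t=4: ready={B,C,E} → run B
t=5: ready={B,C,E} → run B
t=6: ready={C,E} → run E
t=7: ready={C,E} → run E
t=8: ready={C,E} → run E
t=9: ready={C,E} → run E
t=10: ready={C,E} → run E
t=11: ready={C,E} → run E
t=12: ready={C,E} → run E
t=13: ready={C} → run C
t=14: ready={C} → run C
t=15: ready={C} → run C
t=16: ready={C} → run C
t=17: ready={C} → run C
t=18: ready={C} → run C
t=19: ready={C} → run C
t=20: ready={C} → run C
t=21: (idle)
t=22: (idle)
t=23: (idle)

completion order = B, E, C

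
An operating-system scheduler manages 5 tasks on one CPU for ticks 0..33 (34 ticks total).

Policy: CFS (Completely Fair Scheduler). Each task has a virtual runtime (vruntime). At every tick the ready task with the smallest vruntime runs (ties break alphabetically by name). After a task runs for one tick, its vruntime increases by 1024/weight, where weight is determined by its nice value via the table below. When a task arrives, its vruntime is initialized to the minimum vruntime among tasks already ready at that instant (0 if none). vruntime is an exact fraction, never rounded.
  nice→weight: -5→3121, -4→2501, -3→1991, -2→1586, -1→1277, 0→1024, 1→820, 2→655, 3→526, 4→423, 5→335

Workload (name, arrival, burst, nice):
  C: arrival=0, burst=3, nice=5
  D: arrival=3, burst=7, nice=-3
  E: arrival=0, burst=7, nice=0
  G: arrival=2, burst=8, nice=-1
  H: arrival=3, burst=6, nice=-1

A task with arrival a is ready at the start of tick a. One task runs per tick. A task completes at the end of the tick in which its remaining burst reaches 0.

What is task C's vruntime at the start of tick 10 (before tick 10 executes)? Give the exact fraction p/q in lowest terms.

vruntime(C, start of tick 10) = 1024/335

t=0: vr[C=0 E=0] → run C
t=1: vr[C=1024/335 E=0] → run E
t=2: vr[C=1024/335 E=1 G=1] → run E
t=3: vr[C=1024/335 D=1 E=2 G=1 H=1] → run D
t=4: vr[C=1024/335 D=3015/1991 E=2 G=1 H=1] → run G
t=5: vr[C=1024/335 D=3015/1991 E=2 G=2301/1277 H=1] → run H
t=6: vr[C=1024/335 D=3015/1991 E=2 G=2301/1277 H=2301/1277] → run D
t=7: vr[C=1024/335 D=4039/1991 E=2 G=2301/1277 H=2301/1277] → run G
t=8: vr[C=1024/335 D=4039/1991 E=2 G=3325/1277 H=2301/1277] → run H
t=9: vr[C=1024/335 D=4039/1991 E=2 G=3325/1277 H=3325/1277] → run E
t=10: vr[C=1024/335 D=4039/1991 E=3 G=3325/1277 H=3325/1277] → run D
t=11: vr[C=1024/335 D=5063/1991 E=3 G=3325/1277 H=3325/1277] → run D
t=12: vr[C=1024/335 D=6087/1991 E=3 G=3325/1277 H=3325/1277] → run G
t=13: vr[C=1024/335 D=6087/1991 E=3 G=4349/1277 H=3325/1277] → run H
t=14: vr[C=1024/335 D=6087/1991 E=3 G=4349/1277 H=4349/1277] → run E
t=15: vr[C=1024/335 D=6087/1991 E=4 G=4349/1277 H=4349/1277] → run C
t=16: vr[C=2048/335 D=6087/1991 E=4 G=4349/1277 H=4349/1277] → run D
t=17: vr[C=2048/335 D=7111/1991 E=4 G=4349/1277 H=4349/1277] → run G
t=18: vr[C=2048/335 D=7111/1991 E=4 G=5373/1277 H=4349/1277] → run H
t=19: vr[C=2048/335 D=7111/1991 E=4 G=5373/1277 H=5373/1277] → run D
t=20: vr[C=2048/335 D=8135/1991 E=4 G=5373/1277 H=5373/1277] → run E
t=21: vr[C=2048/335 D=8135/1991 E=5 G=5373/1277 H=5373/1277] → run D
t=22: vr[C=2048/335 E=5 G=5373/1277 H=5373/1277] → run G
t=23: vr[C=2048/335 E=5 G=6397/1277 H=5373/1277] → run H
t=24: vr[C=2048/335 E=5 G=6397/1277 H=6397/1277] → run E
t=25: vr[C=2048/335 E=6 G=6397/1277 H=6397/1277] → run G
t=26: vr[C=2048/335 E=6 G=7421/1277 H=6397/1277] → run H
t=27: vr[C=2048/335 E=6 G=7421/1277] → run G
t=28: vr[C=2048/335 E=6 G=8445/1277] → run E
t=29: vr[C=2048/335 G=8445/1277] → run C
t=30: vr[G=8445/1277] → run G
t=31: (idle)
t=32: (idle)
t=33: (idle)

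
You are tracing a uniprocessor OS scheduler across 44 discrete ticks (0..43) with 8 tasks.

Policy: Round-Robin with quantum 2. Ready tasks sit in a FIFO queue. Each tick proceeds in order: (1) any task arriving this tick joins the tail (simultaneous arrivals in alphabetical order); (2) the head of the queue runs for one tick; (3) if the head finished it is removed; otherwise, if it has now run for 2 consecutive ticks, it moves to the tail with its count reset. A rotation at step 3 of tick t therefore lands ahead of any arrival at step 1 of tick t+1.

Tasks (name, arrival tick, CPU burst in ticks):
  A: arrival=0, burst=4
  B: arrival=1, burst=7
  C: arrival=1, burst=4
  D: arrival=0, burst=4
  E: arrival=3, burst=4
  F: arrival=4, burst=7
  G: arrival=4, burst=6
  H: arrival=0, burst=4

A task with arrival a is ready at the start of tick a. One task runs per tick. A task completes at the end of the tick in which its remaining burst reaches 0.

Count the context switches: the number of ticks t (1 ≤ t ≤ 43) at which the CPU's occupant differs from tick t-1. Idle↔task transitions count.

t=0: queue=[A,D,H] q_used=0 → run A
t=1: queue=[A,D,H,B,C] q_used=1 → run A
t=2: queue=[D,H,B,C,A] q_used=0 → run D
t=3: queue=[D,H,B,C,A,E] q_used=1 → run D
t=4: queue=[H,B,C,A,E,D,F,G] q_used=0 → run H
t=5: queue=[H,B,C,A,E,D,F,G] q_used=1 → run H
t=6: queue=[B,C,A,E,D,F,G,H] q_used=0 → run B
t=7: queue=[B,C,A,E,D,F,G,H] q_used=1 → run B
t=8: queue=[C,A,E,D,F,G,H,B] q_used=0 → run C
t=9: queue=[C,A,E,D,F,G,H,B] q_used=1 → run C
t=10: queue=[A,E,D,F,G,H,B,C] q_used=0 → run A
t=11: queue=[A,E,D,F,G,H,B,C] q_used=1 → run A
t=12: queue=[E,D,F,G,H,B,C] q_used=0 → run E
t=13: queue=[E,D,F,G,H,B,C] q_used=1 → run E
t=14: queue=[D,F,G,H,B,C,E] q_used=0 → run D
t=15: queue=[D,F,G,H,B,C,E] q_used=1 → run D
t=16: queue=[F,G,H,B,C,E] q_used=0 → run F
t=17: queue=[F,G,H,B,C,E] q_used=1 → run F
t=18: queue=[G,H,B,C,E,F] q_used=0 → run G
t=19: queue=[G,H,B,C,E,F] q_used=1 → run G
t=20: queue=[H,B,C,E,F,G] q_used=0 → run H
t=21: queue=[H,B,C,E,F,G] q_used=1 → run H
t=22: queue=[B,C,E,F,G] q_used=0 → run B
t=23: queue=[B,C,E,F,G] q_used=1 → run B
t=24: queue=[C,E,F,G,B] q_used=0 → run C
t=25: queue=[C,E,F,G,B] q_used=1 → run C
t=26: queue=[E,F,G,B] q_used=0 → run E
t=27: queue=[E,F,G,B] q_used=1 → run E
t=28: queue=[F,G,B] q_used=0 → run F
t=29: queue=[F,G,B] q_used=1 → run F
t=30: queue=[G,B,F] q_used=0 → run G
t=31: queue=[G,B,F] q_used=1 → run G
t=32: queue=[B,F,G] q_used=0 → run B
t=33: queue=[B,F,G] q_used=1 → run B
t=34: queue=[F,G,B] q_used=0 → run F
t=35: queue=[F,G,B] q_used=1 → run F
t=36: queue=[G,B,F] q_used=0 → run G
t=37: queue=[G,B,F] q_used=1 → run G
t=38: queue=[B,F] q_used=0 → run B
t=39: queue=[F] q_used=0 → run F
t=40: (idle)
t=41: (idle)
t=42: (idle)
t=43: (idle)

context switches = 21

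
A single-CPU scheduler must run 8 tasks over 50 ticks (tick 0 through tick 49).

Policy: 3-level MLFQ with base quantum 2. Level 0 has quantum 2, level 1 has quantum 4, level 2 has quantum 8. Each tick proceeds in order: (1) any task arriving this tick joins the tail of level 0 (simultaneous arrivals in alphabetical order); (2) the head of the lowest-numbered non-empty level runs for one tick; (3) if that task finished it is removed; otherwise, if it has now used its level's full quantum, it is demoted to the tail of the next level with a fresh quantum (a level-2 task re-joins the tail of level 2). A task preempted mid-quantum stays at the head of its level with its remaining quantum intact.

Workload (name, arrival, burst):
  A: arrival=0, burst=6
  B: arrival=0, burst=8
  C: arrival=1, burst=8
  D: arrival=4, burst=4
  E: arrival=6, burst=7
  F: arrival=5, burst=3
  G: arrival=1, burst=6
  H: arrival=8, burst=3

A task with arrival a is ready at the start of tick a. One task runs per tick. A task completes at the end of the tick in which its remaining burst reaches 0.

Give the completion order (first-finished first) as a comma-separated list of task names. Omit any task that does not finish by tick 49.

completion order = A, G, D, F, H, B, C, E

t=0: L0/L1/L2 = AB/-/- → run A
t=1: L0/L1/L2 = ABCG/-/- → run A
t=2: L0/L1/L2 = BCG/A/- → run B
t=3: L0/L1/L2 = BCG/A/- → run B
t=4: L0/L1/L2 = CGD/AB/- → run C
t=5: L0/L1/L2 = CGDF/AB/- → run C
t=6: L0/L1/L2 = GDFE/ABC/- → run G
t=7: L0/L1/L2 = GDFE/ABC/- → run G
t=8: L0/L1/L2 = DFEH/ABCG/- → run D
t=9: L0/L1/L2 = DFEH/ABCG/- → run D
t=10: L0/L1/L2 = FEH/ABCGD/- → run F
t=11: L0/L1/L2 = FEH/ABCGD/- → run F
t=12: L0/L1/L2 = EH/ABCGDF/- → run E
t=13: L0/L1/L2 = EH/ABCGDF/- → run E
t=14: L0/L1/L2 = H/ABCGDFE/- → run H
t=15: L0/L1/L2 = H/ABCGDFE/- → run H
t=16: L0/L1/L2 = -/ABCGDFEH/- → run A
t=17: L0/L1/L2 = -/ABCGDFEH/- → run A
t=18: L0/L1/L2 = -/ABCGDFEH/- → run A
t=19: L0/L1/L2 = -/ABCGDFEH/- → run A
t=20: L0/L1/L2 = -/BCGDFEH/- → run B
t=21: L0/L1/L2 = -/BCGDFEH/- → run B
t=22: L0/L1/L2 = -/BCGDFEH/- → run B
t=23: L0/L1/L2 = -/BCGDFEH/- → run B
t=24: L0/L1/L2 = -/CGDFEH/B → run C
t=25: L0/L1/L2 = -/CGDFEH/B → run C
t=26: L0/L1/L2 = -/CGDFEH/B → run C
t=27: L0/L1/L2 = -/CGDFEH/B → run C
t=28: L0/L1/L2 = -/GDFEH/BC → run G
t=29: L0/L1/L2 = -/GDFEH/BC → run G
t=30: L0/L1/L2 = -/GDFEH/BC → run G
t=31: L0/L1/L2 = -/GDFEH/BC → run G
t=32: L0/L1/L2 = -/DFEH/BC → run D
t=33: L0/L1/L2 = -/DFEH/BC → run D
t=34: L0/L1/L2 = -/FEH/BC → run F
t=35: L0/L1/L2 = -/EH/BC → run E
t=36: L0/L1/L2 = -/EH/BC → run E
t=37: L0/L1/L2 = -/EH/BC → run E
t=38: L0/L1/L2 = -/EH/BC → run E
t=39: L0/L1/L2 = -/H/BCE → run H
t=40: L0/L1/L2 = -/-/BCE → run B
t=41: L0/L1/L2 = -/-/BCE → run B
t=42: L0/L1/L2 = -/-/CE → run C
t=43: L0/L1/L2 = -/-/CE → run C
t=44: L0/L1/L2 = -/-/E → run E
t=45: (idle)
t=46: (idle)
t=47: (idle)
t=48: (idle)
t=49: (idle)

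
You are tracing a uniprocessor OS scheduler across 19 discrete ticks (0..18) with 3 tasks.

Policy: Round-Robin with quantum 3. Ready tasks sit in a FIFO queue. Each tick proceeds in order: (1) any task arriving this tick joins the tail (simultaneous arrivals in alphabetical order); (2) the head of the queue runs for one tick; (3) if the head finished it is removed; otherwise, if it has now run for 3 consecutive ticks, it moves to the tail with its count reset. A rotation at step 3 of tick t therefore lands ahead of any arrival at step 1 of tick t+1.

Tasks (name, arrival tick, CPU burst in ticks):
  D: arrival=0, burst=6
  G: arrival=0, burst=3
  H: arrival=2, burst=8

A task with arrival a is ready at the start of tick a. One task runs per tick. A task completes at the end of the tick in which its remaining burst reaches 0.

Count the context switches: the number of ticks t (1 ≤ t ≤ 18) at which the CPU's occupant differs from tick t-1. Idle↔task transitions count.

t=0: queue=[D,G] q_used=0 → run D
t=1: queue=[D,G] q_used=1 → run D
t=2: queue=[D,G,H] q_used=2 → run D
t=3: queue=[G,H,D] q_used=0 → run G
t=4: queue=[G,H,D] q_used=1 → run G
t=5: queue=[G,H,D] q_used=2 → run G
t=6: queue=[H,D] q_used=0 → run H
t=7: queue=[H,D] q_used=1 → run H
t=8: queue=[H,D] q_used=2 → run H
t=9: queue=[D,H] q_used=0 → run D
t=10: queue=[D,H] q_used=1 → run D
t=11: queue=[D,H] q_used=2 → run D
t=12: queue=[H] q_used=0 → run H
t=13: queue=[H] q_used=1 → run H
t=14: queue=[H] q_used=2 → run H
t=15: queue=[H] q_used=0 → run H
t=16: queue=[H] q_used=1 → run H
t=17: (idle)
t=18: (idle)

context switches = 5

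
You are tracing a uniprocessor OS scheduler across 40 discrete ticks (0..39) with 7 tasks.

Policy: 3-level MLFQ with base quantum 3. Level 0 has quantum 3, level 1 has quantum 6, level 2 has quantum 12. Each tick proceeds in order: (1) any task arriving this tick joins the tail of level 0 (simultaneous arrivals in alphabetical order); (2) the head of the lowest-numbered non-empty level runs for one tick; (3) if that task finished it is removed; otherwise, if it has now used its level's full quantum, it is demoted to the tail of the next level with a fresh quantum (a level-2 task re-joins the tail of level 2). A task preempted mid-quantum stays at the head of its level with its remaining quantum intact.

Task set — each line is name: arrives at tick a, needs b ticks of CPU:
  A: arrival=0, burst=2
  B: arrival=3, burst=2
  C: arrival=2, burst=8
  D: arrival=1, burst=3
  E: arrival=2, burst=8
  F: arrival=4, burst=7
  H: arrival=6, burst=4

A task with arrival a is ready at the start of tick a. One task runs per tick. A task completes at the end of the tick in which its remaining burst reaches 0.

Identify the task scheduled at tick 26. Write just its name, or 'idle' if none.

t=0: L0/L1/L2 = A/-/- → run A
t=1: L0/L1/L2 = AD/-/- → run A
t=2: L0/L1/L2 = DCE/-/- → run D
t=3: L0/L1/L2 = DCEB/-/- → run D
t=4: L0/L1/L2 = DCEBF/-/- → run D
t=5: L0/L1/L2 = CEBF/-/- → run C
t=6: L0/L1/L2 = CEBFH/-/- → run C
t=7: L0/L1/L2 = CEBFH/-/- → run C
t=8: L0/L1/L2 = EBFH/C/- → run E
t=9: L0/L1/L2 = EBFH/C/- → run E
t=10: L0/L1/L2 = EBFH/C/- → run E
t=11: L0/L1/L2 = BFH/CE/- → run B
t=12: L0/L1/L2 = BFH/CE/- → run B
t=13: L0/L1/L2 = FH/CE/- → run F
t=14: L0/L1/L2 = FH/CE/- → run F
t=15: L0/L1/L2 = FH/CE/- → run F
t=16: L0/L1/L2 = H/CEF/- → run H
t=17: L0/L1/L2 = H/CEF/- → run H
t=18: L0/L1/L2 = H/CEF/- → run H
t=19: L0/L1/L2 = -/CEFH/- → run C
t=20: L0/L1/L2 = -/CEFH/- → run C
t=21: L0/L1/L2 = -/CEFH/- → run C
t=22: L0/L1/L2 = -/CEFH/- → run C
t=23: L0/L1/L2 = -/CEFH/- → run C
t=24: L0/L1/L2 = -/EFH/- → run E
t=25: L0/L1/L2 = -/EFH/- → run E
t=26: L0/L1/L2 = -/EFH/- → run E
t=27: L0/L1/L2 = -/EFH/- → run E
t=28: L0/L1/L2 = -/EFH/- → run E
t=29: L0/L1/L2 = -/FH/- → run F
t=30: L0/L1/L2 = -/FH/- → run F
t=31: L0/L1/L2 = -/FH/- → run F
t=32: L0/L1/L2 = -/FH/- → run F
t=33: L0/L1/L2 = -/H/- → run H
t=34: (idle)
t=35: (idle)
t=36: (idle)
t=37: (idle)
t=38: (idle)
t=39: (idle)

running at tick 26 = E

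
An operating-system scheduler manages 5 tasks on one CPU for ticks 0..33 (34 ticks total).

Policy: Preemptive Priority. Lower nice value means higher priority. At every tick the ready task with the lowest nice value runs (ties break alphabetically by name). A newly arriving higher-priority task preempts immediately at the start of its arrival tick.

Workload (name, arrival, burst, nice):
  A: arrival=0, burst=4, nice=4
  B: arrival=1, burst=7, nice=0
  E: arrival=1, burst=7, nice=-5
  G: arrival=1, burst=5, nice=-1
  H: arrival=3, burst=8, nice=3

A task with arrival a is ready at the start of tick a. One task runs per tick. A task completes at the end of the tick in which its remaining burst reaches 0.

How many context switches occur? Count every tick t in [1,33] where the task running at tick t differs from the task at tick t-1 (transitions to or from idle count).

t=0: ready={A} → run A
t=1: ready={A,B,E,G} → run E
t=2: ready={A,B,E,G} → run E
t=3: ready={A,B,E,G,H} → run E
t=4: ready={A,B,E,G,H} → run E
t=5: ready={A,B,E,G,H} → run E
t=6: ready={A,B,E,G,H} → run E
t=7: ready={A,B,E,G,H} → run E
t=8: ready={A,B,G,H} → run G
t=9: ready={A,B,G,H} → run G
t=10: ready={A,B,G,H} → run G
t=11: ready={A,B,G,H} → run G
t=12: ready={A,B,G,H} → run G
t=13: ready={A,B,H} → run B
t=14: ready={A,B,H} → run B
t=15: ready={A,B,H} → run B
t=16: ready={A,B,H} → run B
t=17: ready={A,B,H} → run B
t=18: ready={A,B,H} → run B
t=19: ready={A,B,H} → run B
t=20: ready={A,H} → run H
t=21: ready={A,H} → run H
t=22: ready={A,H} → run H
t=23: ready={A,H} → run H
t=24: ready={A,H} → run H
t=25: ready={A,H} → run H
t=26: ready={A,H} → run H
t=27: ready={A,H} → run H
t=28: ready={A} → run A
t=29: ready={A} → run A
t=30: ready={A} → run A
t=31: (idle)
t=32: (idle)
t=33: (idle)

context switches = 6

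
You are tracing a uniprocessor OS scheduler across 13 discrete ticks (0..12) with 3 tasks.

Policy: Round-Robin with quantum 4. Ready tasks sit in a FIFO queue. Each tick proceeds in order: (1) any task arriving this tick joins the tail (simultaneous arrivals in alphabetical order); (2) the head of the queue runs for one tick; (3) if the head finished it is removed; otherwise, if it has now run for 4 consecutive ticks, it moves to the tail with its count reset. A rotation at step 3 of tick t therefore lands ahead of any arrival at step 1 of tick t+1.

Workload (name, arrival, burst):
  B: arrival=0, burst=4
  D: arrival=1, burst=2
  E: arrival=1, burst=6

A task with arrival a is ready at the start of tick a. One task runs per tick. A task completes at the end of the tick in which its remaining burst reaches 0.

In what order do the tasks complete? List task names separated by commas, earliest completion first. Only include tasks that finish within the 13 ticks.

completion order = B, D, E

t=0: queue=[B] q_used=0 → run B
t=1: queue=[B,D,E] q_used=1 → run B
t=2: queue=[B,D,E] q_used=2 → run B
t=3: queue=[B,D,E] q_used=3 → run B
t=4: queue=[D,E] q_used=0 → run D
t=5: queue=[D,E] q_used=1 → run D
t=6: queue=[E] q_used=0 → run E
t=7: queue=[E] q_used=1 → run E
t=8: queue=[E] q_used=2 → run E
t=9: queue=[E] q_used=3 → run E
t=10: queue=[E] q_used=0 → run E
t=11: queue=[E] q_used=1 → run E
t=12: (idle)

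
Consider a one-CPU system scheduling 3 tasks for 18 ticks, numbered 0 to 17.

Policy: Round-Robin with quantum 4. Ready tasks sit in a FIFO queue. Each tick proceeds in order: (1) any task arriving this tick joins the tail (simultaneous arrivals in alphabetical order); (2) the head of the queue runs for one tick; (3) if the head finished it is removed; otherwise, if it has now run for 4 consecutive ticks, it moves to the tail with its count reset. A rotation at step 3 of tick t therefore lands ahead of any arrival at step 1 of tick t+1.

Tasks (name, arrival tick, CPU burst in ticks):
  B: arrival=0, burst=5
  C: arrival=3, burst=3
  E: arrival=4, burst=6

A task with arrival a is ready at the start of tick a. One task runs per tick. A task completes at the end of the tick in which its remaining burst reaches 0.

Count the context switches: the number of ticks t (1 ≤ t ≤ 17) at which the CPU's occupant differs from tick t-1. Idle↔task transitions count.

t=0: queue=[B] q_used=0 → run B
t=1: queue=[B] q_used=1 → run B
t=2: queue=[B] q_used=2 → run B
t=3: queue=[B,C] q_used=3 → run B
t=4: queue=[C,B,E] q_used=0 → run C
t=5: queue=[C,B,E] q_used=1 → run C
t=6: queue=[C,B,E] q_used=2 → run C
t=7: queue=[B,E] q_used=0 → run B
t=8: queue=[E] q_used=0 → run E
t=9: queue=[E] q_used=1 → run E
t=10: queue=[E] q_used=2 → run E
t=11: queue=[E] q_used=3 → run E
t=12: queue=[E] q_used=0 → run E
t=13: queue=[E] q_used=1 → run E
t=14: (idle)
t=15: (idle)
t=16: (idle)
t=17: (idle)

context switches = 4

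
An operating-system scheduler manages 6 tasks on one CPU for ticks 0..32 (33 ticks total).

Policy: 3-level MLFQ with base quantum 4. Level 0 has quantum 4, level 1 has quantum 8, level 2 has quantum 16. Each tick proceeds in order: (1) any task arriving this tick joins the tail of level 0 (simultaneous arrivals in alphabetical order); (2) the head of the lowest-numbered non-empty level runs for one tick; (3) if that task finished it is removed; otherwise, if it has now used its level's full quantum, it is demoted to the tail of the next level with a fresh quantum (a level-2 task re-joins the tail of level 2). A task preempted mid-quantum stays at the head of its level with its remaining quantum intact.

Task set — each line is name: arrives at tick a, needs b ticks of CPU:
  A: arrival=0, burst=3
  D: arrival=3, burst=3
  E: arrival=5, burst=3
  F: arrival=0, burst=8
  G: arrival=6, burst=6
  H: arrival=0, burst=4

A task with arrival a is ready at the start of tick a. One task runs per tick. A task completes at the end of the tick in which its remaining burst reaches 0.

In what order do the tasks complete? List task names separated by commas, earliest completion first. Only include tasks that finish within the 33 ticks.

t=0: L0/L1/L2 = AFH/-/- → run A
t=1: L0/L1/L2 = AFH/-/- → run A
t=2: L0/L1/L2 = AFH/-/- → run A
t=3: L0/L1/L2 = FHD/-/- → run F
t=4: L0/L1/L2 = FHD/-/- → run F
t=5: L0/L1/L2 = FHDE/-/- → run F
t=6: L0/L1/L2 = FHDEG/-/- → run F
t=7: L0/L1/L2 = HDEG/F/- → run H
t=8: L0/L1/L2 = HDEG/F/- → run H
t=9: L0/L1/L2 = HDEG/F/- → run H
t=10: L0/L1/L2 = HDEG/F/- → run H
t=11: L0/L1/L2 = DEG/F/- → run D
t=12: L0/L1/L2 = DEG/F/- → run D
t=13: L0/L1/L2 = DEG/F/- → run D
t=14: L0/L1/L2 = EG/F/- → run E
t=15: L0/L1/L2 = EG/F/- → run E
t=16: L0/L1/L2 = EG/F/- → run E
t=17: L0/L1/L2 = G/F/- → run G
t=18: L0/L1/L2 = G/F/- → run G
t=19: L0/L1/L2 = G/F/- → run G
t=20: L0/L1/L2 = G/F/- → run G
t=21: L0/L1/L2 = -/FG/- → run F
t=22: L0/L1/L2 = -/FG/- → run F
t=23: L0/L1/L2 = -/FG/- → run F
t=24: L0/L1/L2 = -/FG/- → run F
t=25: L0/L1/L2 = -/G/- → run G
t=26: L0/L1/L2 = -/G/- → run G
t=27: (idle)
t=28: (idle)
t=29: (idle)
t=30: (idle)
t=31: (idle)
t=32: (idle)

completion order = A, H, D, E, F, G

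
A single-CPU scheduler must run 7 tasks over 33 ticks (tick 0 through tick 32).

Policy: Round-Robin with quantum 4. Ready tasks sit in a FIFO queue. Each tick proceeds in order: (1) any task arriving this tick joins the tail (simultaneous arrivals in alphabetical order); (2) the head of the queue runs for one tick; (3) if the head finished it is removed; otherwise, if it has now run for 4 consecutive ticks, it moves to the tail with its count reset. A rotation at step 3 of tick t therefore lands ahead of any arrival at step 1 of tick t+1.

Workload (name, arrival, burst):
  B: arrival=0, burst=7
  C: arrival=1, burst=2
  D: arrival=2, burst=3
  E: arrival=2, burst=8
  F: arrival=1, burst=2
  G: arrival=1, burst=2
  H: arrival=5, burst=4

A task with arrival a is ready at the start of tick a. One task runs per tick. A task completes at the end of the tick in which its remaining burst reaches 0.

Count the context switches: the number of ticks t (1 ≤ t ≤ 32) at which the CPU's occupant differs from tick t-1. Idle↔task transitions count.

context switches = 9

t=0: queue=[B] q_used=0 → run B
t=1: queue=[B,C,F,G] q_used=1 → run B
t=2: queue=[B,C,F,G,D,E] q_used=2 → run B
t=3: queue=[B,C,F,G,D,E] q_used=3 → run B
t=4: queue=[C,F,G,D,E,B] q_used=0 → run C
t=5: queue=[C,F,G,D,E,B,H] q_used=1 → run C
t=6: queue=[F,G,D,E,B,H] q_used=0 → run F
t=7: queue=[F,G,D,E,B,H] q_used=1 → run F
t=8: queue=[G,D,E,B,H] q_used=0 → run G
t=9: queue=[G,D,E,B,H] q_used=1 → run G
t=10: queue=[D,E,B,H] q_used=0 → run D
t=11: queue=[D,E,B,H] q_used=1 → run D
t=12: queue=[D,E,B,H] q_used=2 → run D
t=13: queue=[E,B,H] q_used=0 → run E
t=14: queue=[E,B,H] q_used=1 → run E
t=15: queue=[E,B,H] q_used=2 → run E
t=16: queue=[E,B,H] q_used=3 → run E
t=17: queue=[B,H,E] q_used=0 → run B
t=18: queue=[B,H,E] q_used=1 → run B
t=19: queue=[B,H,E] q_used=2 → run B
t=20: queue=[H,E] q_used=0 → run H
t=21: queue=[H,E] q_used=1 → run H
t=22: queue=[H,E] q_used=2 → run H
t=23: queue=[H,E] q_used=3 → run H
t=24: queue=[E] q_used=0 → run E
t=25: queue=[E] q_used=1 → run E
t=26: queue=[E] q_used=2 → run E
t=27: queue=[E] q_used=3 → run E
t=28: (idle)
t=29: (idle)
t=30: (idle)
t=31: (idle)
t=32: (idle)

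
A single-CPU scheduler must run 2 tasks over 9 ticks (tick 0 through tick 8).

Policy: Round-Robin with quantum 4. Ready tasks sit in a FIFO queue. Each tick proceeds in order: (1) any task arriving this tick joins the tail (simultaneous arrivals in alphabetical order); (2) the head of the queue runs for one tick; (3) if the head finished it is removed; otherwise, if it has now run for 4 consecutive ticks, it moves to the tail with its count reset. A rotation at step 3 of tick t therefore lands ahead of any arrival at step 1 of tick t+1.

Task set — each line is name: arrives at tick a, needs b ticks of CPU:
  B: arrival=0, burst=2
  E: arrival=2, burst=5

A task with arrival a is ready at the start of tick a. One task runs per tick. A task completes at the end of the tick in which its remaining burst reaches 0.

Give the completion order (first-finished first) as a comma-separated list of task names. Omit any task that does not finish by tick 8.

completion order = B, E

t=0: queue=[B] q_used=0 → run B
t=1: queue=[B] q_used=1 → run B
t=2: queue=[E] q_used=0 → run E
t=3: queue=[E] q_used=1 → run E
t=4: queue=[E] q_used=2 → run E
t=5: queue=[E] q_used=3 → run E
t=6: queue=[E] q_used=0 → run E
t=7: (idle)
t=8: (idle)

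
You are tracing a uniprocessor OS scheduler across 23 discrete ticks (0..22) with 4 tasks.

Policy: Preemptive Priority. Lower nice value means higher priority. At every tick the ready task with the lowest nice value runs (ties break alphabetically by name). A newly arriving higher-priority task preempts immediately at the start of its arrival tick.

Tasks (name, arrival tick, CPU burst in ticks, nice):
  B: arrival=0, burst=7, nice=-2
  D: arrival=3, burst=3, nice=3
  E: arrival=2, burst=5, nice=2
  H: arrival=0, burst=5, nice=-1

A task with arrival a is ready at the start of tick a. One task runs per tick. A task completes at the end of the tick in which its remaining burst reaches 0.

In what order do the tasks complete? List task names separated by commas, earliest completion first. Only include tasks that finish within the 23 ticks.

completion order = B, H, E, D

t=0: ready={B,H} → run B
t=1: ready={B,H} → run B
t=2: ready={B,E,H} → run B
t=3: ready={B,D,E,H} → run B
t=4: ready={B,D,E,H} → run B
t=5: ready={B,D,E,H} → run B
t=6: ready={B,D,E,H} → run B
t=7: ready={D,E,H} → run H
t=8: ready={D,E,H} → run H
t=9: ready={D,E,H} → run H
t=10: ready={D,E,H} → run H
t=11: ready={D,E,H} → run H
t=12: ready={D,E} → run E
t=13: ready={D,E} → run E
t=14: ready={D,E} → run E
t=15: ready={D,E} → run E
t=16: ready={D,E} → run E
t=17: ready={D} → run D
t=18: ready={D} → run D
t=19: ready={D} → run D
t=20: (idle)
t=21: (idle)
t=22: (idle)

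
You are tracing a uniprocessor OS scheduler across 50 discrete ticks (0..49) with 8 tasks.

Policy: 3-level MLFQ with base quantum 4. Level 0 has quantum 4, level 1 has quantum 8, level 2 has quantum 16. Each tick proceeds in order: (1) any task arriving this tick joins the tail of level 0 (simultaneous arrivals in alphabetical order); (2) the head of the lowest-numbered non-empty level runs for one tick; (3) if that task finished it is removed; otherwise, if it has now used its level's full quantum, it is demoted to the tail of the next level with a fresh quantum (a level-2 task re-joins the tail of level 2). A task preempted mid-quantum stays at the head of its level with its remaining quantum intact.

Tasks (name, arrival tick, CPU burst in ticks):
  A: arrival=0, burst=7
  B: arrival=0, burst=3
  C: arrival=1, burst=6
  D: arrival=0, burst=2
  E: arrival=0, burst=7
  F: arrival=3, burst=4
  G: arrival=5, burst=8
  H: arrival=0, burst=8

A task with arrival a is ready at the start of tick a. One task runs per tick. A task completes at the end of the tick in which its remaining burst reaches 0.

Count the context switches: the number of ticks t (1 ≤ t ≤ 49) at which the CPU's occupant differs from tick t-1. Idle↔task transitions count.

t=0: L0/L1/L2 = ABDEH/-/- → run A
t=1: L0/L1/L2 = ABDEHC/-/- → run A
t=2: L0/L1/L2 = ABDEHC/-/- → run A
t=3: L0/L1/L2 = ABDEHCF/-/- → run A
t=4: L0/L1/L2 = BDEHCF/A/- → run B
t=5: L0/L1/L2 = BDEHCFG/A/- → run B
t=6: L0/L1/L2 = BDEHCFG/A/- → run B
t=7: L0/L1/L2 = DEHCFG/A/- → run D
t=8: L0/L1/L2 = DEHCFG/A/- → run D
t=9: L0/L1/L2 = EHCFG/A/- → run E
t=10: L0/L1/L2 = EHCFG/A/- → run E
t=11: L0/L1/L2 = EHCFG/A/- → run E
t=12: L0/L1/L2 = EHCFG/A/- → run E
t=13: L0/L1/L2 = HCFG/AE/- → run H
t=14: L0/L1/L2 = HCFG/AE/- → run H
t=15: L0/L1/L2 = HCFG/AE/- → run H
t=16: L0/L1/L2 = HCFG/AE/- → run H
t=17: L0/L1/L2 = CFG/AEH/- → run C
t=18: L0/L1/L2 = CFG/AEH/- → run C
t=19: L0/L1/L2 = CFG/AEH/- → run C
t=20: L0/L1/L2 = CFG/AEH/- → run C
t=21: L0/L1/L2 = FG/AEHC/- → run F
t=22: L0/L1/L2 = FG/AEHC/- → run F
t=23: L0/L1/L2 = FG/AEHC/- → run F
t=24: L0/L1/L2 = FG/AEHC/- → run F
t=25: L0/L1/L2 = G/AEHC/- → run G
t=26: L0/L1/L2 = G/AEHC/- → run G
t=27: L0/L1/L2 = G/AEHC/- → run G
t=28: L0/L1/L2 = G/AEHC/- → run G
t=29: L0/L1/L2 = -/AEHCG/- → run A
t=30: L0/L1/L2 = -/AEHCG/- → run A
t=31: L0/L1/L2 = -/AEHCG/- → run A
t=32: L0/L1/L2 = -/EHCG/- → run E
t=33: L0/L1/L2 = -/EHCG/- → run E
t=34: L0/L1/L2 = -/EHCG/- → run E
t=35: L0/L1/L2 = -/HCG/- → run H
t=36: L0/L1/L2 = -/HCG/- → run H
t=37: L0/L1/L2 = -/HCG/- → run H
t=38: L0/L1/L2 = -/HCG/- → run H
t=39: L0/L1/L2 = -/CG/- → run C
t=40: L0/L1/L2 = -/CG/- → run C
t=41: L0/L1/L2 = -/G/- → run G
t=42: L0/L1/L2 = -/G/- → run G
t=43: L0/L1/L2 = -/G/- → run G
t=44: L0/L1/L2 = -/G/- → run G
t=45: (idle)
t=46: (idle)
t=47: (idle)
t=48: (idle)
t=49: (idle)

context switches = 13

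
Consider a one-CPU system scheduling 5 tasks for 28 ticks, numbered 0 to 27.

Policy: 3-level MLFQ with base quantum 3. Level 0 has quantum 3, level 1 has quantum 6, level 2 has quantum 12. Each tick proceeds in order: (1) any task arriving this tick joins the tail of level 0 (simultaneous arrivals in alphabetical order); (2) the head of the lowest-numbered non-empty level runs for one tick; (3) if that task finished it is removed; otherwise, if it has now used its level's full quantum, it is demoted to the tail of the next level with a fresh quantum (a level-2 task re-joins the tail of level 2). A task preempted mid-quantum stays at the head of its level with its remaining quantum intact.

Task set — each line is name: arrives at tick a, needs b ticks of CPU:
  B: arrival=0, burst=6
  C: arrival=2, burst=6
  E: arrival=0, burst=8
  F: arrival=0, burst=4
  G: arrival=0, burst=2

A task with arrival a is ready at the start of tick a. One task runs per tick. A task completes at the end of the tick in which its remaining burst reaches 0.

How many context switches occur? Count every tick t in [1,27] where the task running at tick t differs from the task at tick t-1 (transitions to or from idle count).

t=0: L0/L1/L2 = BEFG/-/- → run B
t=1: L0/L1/L2 = BEFG/-/- → run B
t=2: L0/L1/L2 = BEFGC/-/- → run B
t=3: L0/L1/L2 = EFGC/B/- → run E
t=4: L0/L1/L2 = EFGC/B/- → run E
t=5: L0/L1/L2 = EFGC/B/- → run E
t=6: L0/L1/L2 = FGC/BE/- → run F
t=7: L0/L1/L2 = FGC/BE/- → run F
t=8: L0/L1/L2 = FGC/BE/- → run F
t=9: L0/L1/L2 = GC/BEF/- → run G
t=10: L0/L1/L2 = GC/BEF/- → run G
t=11: L0/L1/L2 = C/BEF/- → run C
t=12: L0/L1/L2 = C/BEF/- → run C
t=13: L0/L1/L2 = C/BEF/- → run C
t=14: L0/L1/L2 = -/BEFC/- → run B
t=15: L0/L1/L2 = -/BEFC/- → run B
t=16: L0/L1/L2 = -/BEFC/- → run B
t=17: L0/L1/L2 = -/EFC/- → run E
t=18: L0/L1/L2 = -/EFC/- → run E
t=19: L0/L1/L2 = -/EFC/- → run E
t=20: L0/L1/L2 = -/EFC/- → run E
t=21: L0/L1/L2 = -/EFC/- → run E
t=22: L0/L1/L2 = -/FC/- → run F
t=23: L0/L1/L2 = -/C/- → run C
t=24: L0/L1/L2 = -/C/- → run C
t=25: L0/L1/L2 = -/C/- → run C
t=26: (idle)
t=27: (idle)

context switches = 9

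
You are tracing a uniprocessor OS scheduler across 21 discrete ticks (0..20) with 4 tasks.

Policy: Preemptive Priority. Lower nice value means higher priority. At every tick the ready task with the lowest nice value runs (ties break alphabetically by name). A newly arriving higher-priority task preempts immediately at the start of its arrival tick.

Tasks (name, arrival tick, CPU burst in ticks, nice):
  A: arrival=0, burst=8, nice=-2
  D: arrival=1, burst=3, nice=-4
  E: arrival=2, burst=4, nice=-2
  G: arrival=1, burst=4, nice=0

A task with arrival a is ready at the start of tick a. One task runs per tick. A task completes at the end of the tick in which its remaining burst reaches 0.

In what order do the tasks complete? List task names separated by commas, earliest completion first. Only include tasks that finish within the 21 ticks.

completion order = D, A, E, G

t=0: ready={A} → run A
t=1: ready={A,D,G} → run D
t=2: ready={A,D,E,G} → run D
t=3: ready={A,D,E,G} → run D
t=4: ready={A,E,G} → run A
t=5: ready={A,E,G} → run A
t=6: ready={A,E,G} → run A
t=7: ready={A,E,G} → run A
t=8: ready={A,E,G} → run A
t=9: ready={A,E,G} → run A
t=10: ready={A,E,G} → run A
t=11: ready={E,G} → run E
t=12: ready={E,G} → run E
t=13: ready={E,G} → run E
t=14: ready={E,G} → run E
t=15: ready={G} → run G
t=16: ready={G} → run G
t=17: ready={G} → run G
t=18: ready={G} → run G
t=19: (idle)
t=20: (idle)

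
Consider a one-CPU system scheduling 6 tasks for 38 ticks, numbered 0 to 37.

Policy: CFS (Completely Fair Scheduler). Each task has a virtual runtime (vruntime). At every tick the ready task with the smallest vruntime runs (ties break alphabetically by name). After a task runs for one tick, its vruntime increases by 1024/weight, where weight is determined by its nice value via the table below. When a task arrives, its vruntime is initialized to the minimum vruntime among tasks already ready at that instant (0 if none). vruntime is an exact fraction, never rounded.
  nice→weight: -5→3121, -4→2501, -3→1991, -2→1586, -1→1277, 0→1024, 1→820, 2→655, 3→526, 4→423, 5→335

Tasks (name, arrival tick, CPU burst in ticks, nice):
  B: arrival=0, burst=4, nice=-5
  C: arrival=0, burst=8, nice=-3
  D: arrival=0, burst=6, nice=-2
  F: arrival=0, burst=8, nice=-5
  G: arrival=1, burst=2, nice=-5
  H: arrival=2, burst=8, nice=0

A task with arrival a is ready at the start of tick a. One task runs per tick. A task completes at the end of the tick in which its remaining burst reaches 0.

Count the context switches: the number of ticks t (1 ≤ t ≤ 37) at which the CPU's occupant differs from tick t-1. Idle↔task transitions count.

t=0: vr[B=0 C=0 D=0 F=0] → run B
t=1: vr[B=1024/3121 C=0 D=0 F=0 G=0] → run C
t=2: vr[B=1024/3121 C=1024/1991 D=0 F=0 G=0 H=0] → run D
t=3: vr[B=1024/3121 C=1024/1991 D=512/793 F=0 G=0 H=0] → run F
t=4: vr[B=1024/3121 C=1024/1991 D=512/793 F=1024/3121 G=0 H=0] → run G
t=5: vr[B=1024/3121 C=1024/1991 D=512/793 F=1024/3121 G=1024/3121 H=0] → run H
t=6: vr[B=1024/3121 C=1024/1991 D=512/793 F=1024/3121 G=1024/3121 H=1] → run B
t=7: vr[B=2048/3121 C=1024/1991 D=512/793 F=1024/3121 G=1024/3121 H=1] → run F
t=8: vr[B=2048/3121 C=1024/1991 D=512/793 F=2048/3121 G=1024/3121 H=1] → run G
t=9: vr[B=2048/3121 C=1024/1991 D=512/793 F=2048/3121 H=1] → run C
t=10: vr[B=2048/3121 C=2048/1991 D=512/793 F=2048/3121 H=1] → run D
t=11: vr[B=2048/3121 C=2048/1991 D=1024/793 F=2048/3121 H=1] → run B
t=12: vr[B=3072/3121 C=2048/1991 D=1024/793 F=2048/3121 H=1] → run F
t=13: vr[B=3072/3121 C=2048/1991 D=1024/793 F=3072/3121 H=1] → run B
t=14: vr[C=2048/1991 D=1024/793 F=3072/3121 H=1] → run F
t=15: vr[C=2048/1991 D=1024/793 F=4096/3121 H=1] → run H
t=16: vr[C=2048/1991 D=1024/793 F=4096/3121 H=2] → run C
t=17: vr[C=3072/1991 D=1024/793 F=4096/3121 H=2] → run D
t=18: vr[C=3072/1991 D=1536/793 F=4096/3121 H=2] → run F
t=19: vr[C=3072/1991 D=1536/793 F=5120/3121 H=2] → run C
t=20: vr[C=4096/1991 D=1536/793 F=5120/3121 H=2] → run F
t=21: vr[C=4096/1991 D=1536/793 F=6144/3121 H=2] → run D
t=22: vr[C=4096/1991 D=2048/793 F=6144/3121 H=2] → run F
t=23: vr[C=4096/1991 D=2048/793 F=7168/3121 H=2] → run H
t=24: vr[C=4096/1991 D=2048/793 F=7168/3121 H=3] → run C
t=25: vr[C=5120/1991 D=2048/793 F=7168/3121 H=3] → run F
t=26: vr[C=5120/1991 D=2048/793 H=3] → run C
t=27: vr[C=6144/1991 D=2048/793 H=3] → run D
t=28: vr[C=6144/1991 D=2560/793 H=3] → run H
t=29: vr[C=6144/1991 D=2560/793 H=4] → run C
t=30: vr[C=7168/1991 D=2560/793 H=4] → run D
t=31: vr[C=7168/1991 H=4] → run C
t=32: vr[H=4] → run H
t=33: vr[H=5] → run H
t=34: vr[H=6] → run H
t=35: vr[H=7] → run H
t=36: (idle)
t=37: (idle)

context switches = 33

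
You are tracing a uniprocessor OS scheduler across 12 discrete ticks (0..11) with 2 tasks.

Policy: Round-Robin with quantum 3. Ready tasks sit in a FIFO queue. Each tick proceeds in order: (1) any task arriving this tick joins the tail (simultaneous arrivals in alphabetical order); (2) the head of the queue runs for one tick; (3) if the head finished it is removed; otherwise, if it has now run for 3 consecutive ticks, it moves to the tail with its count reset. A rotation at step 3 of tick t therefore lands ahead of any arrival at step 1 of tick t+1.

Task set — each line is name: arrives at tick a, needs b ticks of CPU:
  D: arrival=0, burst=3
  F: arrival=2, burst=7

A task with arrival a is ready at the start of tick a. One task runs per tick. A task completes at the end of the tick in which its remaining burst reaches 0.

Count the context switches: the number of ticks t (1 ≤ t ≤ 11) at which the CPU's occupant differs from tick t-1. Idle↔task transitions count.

context switches = 2

t=0: queue=[D] q_used=0 → run D
t=1: queue=[D] q_used=1 → run D
t=2: queue=[D,F] q_used=2 → run D
t=3: queue=[F] q_used=0 → run F
t=4: queue=[F] q_used=1 → run F
t=5: queue=[F] q_used=2 → run F
t=6: queue=[F] q_used=0 → run F
t=7: queue=[F] q_used=1 → run F
t=8: queue=[F] q_used=2 → run F
t=9: queue=[F] q_used=0 → run F
t=10: (idle)
t=11: (idle)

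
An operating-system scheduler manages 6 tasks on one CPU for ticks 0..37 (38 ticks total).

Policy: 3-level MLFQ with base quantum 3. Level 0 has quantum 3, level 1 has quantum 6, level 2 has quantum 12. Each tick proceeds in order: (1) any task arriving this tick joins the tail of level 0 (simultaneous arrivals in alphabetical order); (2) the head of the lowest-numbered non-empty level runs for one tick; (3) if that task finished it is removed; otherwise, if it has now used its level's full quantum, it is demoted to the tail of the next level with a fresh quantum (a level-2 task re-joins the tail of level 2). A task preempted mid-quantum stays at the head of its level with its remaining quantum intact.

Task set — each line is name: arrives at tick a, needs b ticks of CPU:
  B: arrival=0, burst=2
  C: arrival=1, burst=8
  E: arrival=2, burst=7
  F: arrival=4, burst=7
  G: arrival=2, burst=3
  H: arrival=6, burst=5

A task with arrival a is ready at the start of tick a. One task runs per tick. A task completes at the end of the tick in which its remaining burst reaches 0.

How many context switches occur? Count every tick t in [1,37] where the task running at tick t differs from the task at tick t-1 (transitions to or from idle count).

t=0: L0/L1/L2 = B/-/- → run B
t=1: L0/L1/L2 = BC/-/- → run B
t=2: L0/L1/L2 = CEG/-/- → run C
t=3: L0/L1/L2 = CEG/-/- → run C
t=4: L0/L1/L2 = CEGF/-/- → run C
t=5: L0/L1/L2 = EGF/C/- → run E
t=6: L0/L1/L2 = EGFH/C/- → run E
t=7: L0/L1/L2 = EGFH/C/- → run E
t=8: L0/L1/L2 = GFH/CE/- → run G
t=9: L0/L1/L2 = GFH/CE/- → run G
t=10: L0/L1/L2 = GFH/CE/- → run G
t=11: L0/L1/L2 = FH/CE/- → run F
t=12: L0/L1/L2 = FH/CE/- → run F
t=13: L0/L1/L2 = FH/CE/- → run F
t=14: L0/L1/L2 = H/CEF/- → run H
t=15: L0/L1/L2 = H/CEF/- → run H
t=16: L0/L1/L2 = H/CEF/- → run H
t=17: L0/L1/L2 = -/CEFH/- → run C
t=18: L0/L1/L2 = -/CEFH/- → run C
t=19: L0/L1/L2 = -/CEFH/- → run C
t=20: L0/L1/L2 = -/CEFH/- → run C
t=21: L0/L1/L2 = -/CEFH/- → run C
t=22: L0/L1/L2 = -/EFH/- → run E
t=23: L0/L1/L2 = -/EFH/- → run E
t=24: L0/L1/L2 = -/EFH/- → run E
t=25: L0/L1/L2 = -/EFH/- → run E
t=26: L0/L1/L2 = -/FH/- → run F
t=27: L0/L1/L2 = -/FH/- → run F
t=28: L0/L1/L2 = -/FH/- → run F
t=29: L0/L1/L2 = -/FH/- → run F
t=30: L0/L1/L2 = -/H/- → run H
t=31: L0/L1/L2 = -/H/- → run H
t=32: (idle)
t=33: (idle)
t=34: (idle)
t=35: (idle)
t=36: (idle)
t=37: (idle)

context switches = 10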